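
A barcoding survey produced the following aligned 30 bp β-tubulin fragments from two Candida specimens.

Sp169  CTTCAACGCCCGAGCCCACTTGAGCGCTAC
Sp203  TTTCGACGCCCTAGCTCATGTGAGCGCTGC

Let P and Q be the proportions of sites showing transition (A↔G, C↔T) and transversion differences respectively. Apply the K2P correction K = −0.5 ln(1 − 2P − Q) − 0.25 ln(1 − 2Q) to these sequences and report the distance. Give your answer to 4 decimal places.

0.2912

The sequences differ at positions 1 (C/T, transition), 5 (A/G, transition), 12 (G/T, transversion), 16 (C/T, transition), 19 (C/T, transition), 20 (T/G, transversion), 29 (A/G, transition).
Of the 7 differences, 5 transitions and 2 transversions over 30 sites: P = 5/30 = 0.166667, Q = 2/30 = 0.066667.
d = −0.5·ln(0.599999) − 0.25·ln(0.866666) = −0.5·(-0.510827) − 0.25·(-0.143102) = 0.2912.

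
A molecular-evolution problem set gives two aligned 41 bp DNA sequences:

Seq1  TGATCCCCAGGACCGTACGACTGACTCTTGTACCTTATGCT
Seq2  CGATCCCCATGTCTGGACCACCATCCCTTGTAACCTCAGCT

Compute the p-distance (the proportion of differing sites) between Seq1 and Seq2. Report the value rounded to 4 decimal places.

0.3415

Differing sites — 1:T/C; 10:G/T; 12:A/T; 14:C/T; 16:T/G; 19:G/C; 22:T/C; 23:G/A; 24:A/T; 26:T/C; 33:C/A; 35:T/C; 37:A/C; 38:T/A.
There are 14 differences over 41 sites, so p = 14/41 = 0.3415.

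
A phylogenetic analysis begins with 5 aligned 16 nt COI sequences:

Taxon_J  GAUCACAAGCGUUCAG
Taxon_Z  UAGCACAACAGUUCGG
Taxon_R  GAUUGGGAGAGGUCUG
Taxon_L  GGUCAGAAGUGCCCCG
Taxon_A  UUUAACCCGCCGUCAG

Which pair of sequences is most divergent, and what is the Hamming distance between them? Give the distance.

Pairwise Hamming distances:
  Taxon_J vs Taxon_Z: 5
  Taxon_J vs Taxon_R: 7
  Taxon_J vs Taxon_L: 6
  Taxon_J vs Taxon_A: 7
  Taxon_Z vs Taxon_R: 9
  Taxon_Z vs Taxon_L: 9
  Taxon_Z vs Taxon_A: 10
  Taxon_R vs Taxon_L: 8
  Taxon_R vs Taxon_A: 10
  Taxon_L vs Taxon_A: 11
The largest is 11, between Taxon_L and Taxon_A.

11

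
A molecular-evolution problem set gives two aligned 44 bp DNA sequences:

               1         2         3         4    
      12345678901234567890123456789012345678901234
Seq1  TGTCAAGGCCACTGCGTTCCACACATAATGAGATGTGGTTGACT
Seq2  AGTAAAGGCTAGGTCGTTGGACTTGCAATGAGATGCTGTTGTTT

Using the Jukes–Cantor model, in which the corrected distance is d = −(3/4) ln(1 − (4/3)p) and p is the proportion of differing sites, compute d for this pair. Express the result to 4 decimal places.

0.4975

Differing sites — 1:T/A; 4:C/A; 10:C/T; 12:C/G; 13:T/G; 14:G/T; 19:C/G; 20:C/G; 23:A/T; 24:C/T; 25:A/G; 26:T/C; 36:T/C; 37:G/T; 42:A/T; 43:C/T.
p = 16/44 = 0.363636.
d = −0.75 · ln(1 − (4/3)·0.363636) = −0.75 · ln(0.515152) = −0.75 · (-0.663293) = 0.4975.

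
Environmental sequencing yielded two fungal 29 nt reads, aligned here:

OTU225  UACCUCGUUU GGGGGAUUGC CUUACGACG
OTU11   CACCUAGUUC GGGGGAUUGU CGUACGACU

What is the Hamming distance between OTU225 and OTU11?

Mismatches occur at site 1 (U→C), site 6 (C→A), site 10 (U→C), site 20 (C→U), site 22 (U→G), site 29 (G→U).
That gives 6 mismatches out of 29 aligned sites, so the Hamming distance is 6.

6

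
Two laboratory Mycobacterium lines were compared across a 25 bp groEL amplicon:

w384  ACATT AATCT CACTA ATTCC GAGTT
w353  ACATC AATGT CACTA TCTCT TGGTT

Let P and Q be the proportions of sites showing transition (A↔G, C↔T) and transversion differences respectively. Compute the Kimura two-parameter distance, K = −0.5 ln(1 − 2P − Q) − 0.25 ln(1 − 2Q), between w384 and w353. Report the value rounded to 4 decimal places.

0.3585

Mismatches occur at site 5 (T↔C, transition), site 9 (C↔G, transversion), site 16 (A↔T, transversion), site 17 (T↔C, transition), site 20 (C↔T, transition), site 21 (G↔T, transversion), site 22 (A↔G, transition).
Of the 7 differences, 4 transitions and 3 transversions over 25 sites: P = 4/25 = 0.160000, Q = 3/25 = 0.120000.
d = −0.5·ln(0.560000) − 0.25·ln(0.760000) = −0.5·(-0.579818) − 0.25·(-0.274437) = 0.3585.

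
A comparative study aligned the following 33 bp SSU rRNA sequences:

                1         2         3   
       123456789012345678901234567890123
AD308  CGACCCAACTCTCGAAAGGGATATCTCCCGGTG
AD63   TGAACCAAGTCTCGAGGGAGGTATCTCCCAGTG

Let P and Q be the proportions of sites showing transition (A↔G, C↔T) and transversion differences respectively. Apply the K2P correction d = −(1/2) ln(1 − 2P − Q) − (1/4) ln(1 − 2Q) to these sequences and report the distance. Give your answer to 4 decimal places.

0.3083

The sequences differ at positions 1 (C/T, transition), 4 (C/A, transversion), 9 (C/G, transversion), 16 (A/G, transition), 17 (A/G, transition), 19 (G/A, transition), 21 (A/G, transition), 30 (G/A, transition).
Of the 8 differences, 6 transitions and 2 transversions over 33 sites: P = 6/33 = 0.181818, Q = 2/33 = 0.060606.
d = −0.5·ln(0.575758) − 0.25·ln(0.878788) = −0.5·(-0.552068) − 0.25·(-0.129212) = 0.3083.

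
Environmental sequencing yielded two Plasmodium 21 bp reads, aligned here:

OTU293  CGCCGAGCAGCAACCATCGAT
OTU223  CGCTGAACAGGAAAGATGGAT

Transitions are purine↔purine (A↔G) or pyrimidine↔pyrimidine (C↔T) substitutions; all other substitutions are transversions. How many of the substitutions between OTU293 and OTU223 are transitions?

2

The sequences differ at positions 4 (C/T, transition), 7 (G/A, transition), 11 (C/G, transversion), 14 (C/A, transversion), 15 (C/G, transversion), 18 (C/G, transversion).
Of the 6 differences, 2 transitions and 4 transversions, so the answer is 2.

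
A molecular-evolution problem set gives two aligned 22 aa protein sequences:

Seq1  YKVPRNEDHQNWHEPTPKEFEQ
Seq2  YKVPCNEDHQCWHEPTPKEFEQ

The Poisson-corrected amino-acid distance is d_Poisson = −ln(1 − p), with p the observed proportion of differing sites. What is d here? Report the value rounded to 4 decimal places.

0.0953

Mismatches occur at site 5 (R/C), site 11 (N/C).
p = 2/22 = 0.090909.
d = −ln(1 − 0.090909) = −ln(0.909091) = 0.0953.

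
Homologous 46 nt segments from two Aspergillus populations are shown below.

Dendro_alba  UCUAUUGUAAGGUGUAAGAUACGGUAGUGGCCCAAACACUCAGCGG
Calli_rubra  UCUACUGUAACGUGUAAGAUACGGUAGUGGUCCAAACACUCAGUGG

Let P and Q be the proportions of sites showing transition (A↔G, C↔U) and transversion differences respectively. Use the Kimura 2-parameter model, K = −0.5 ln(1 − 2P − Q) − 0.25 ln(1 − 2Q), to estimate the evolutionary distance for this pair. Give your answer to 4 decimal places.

0.0937

The sequences differ at positions 5 (U/C, transition), 11 (G/C, transversion), 31 (C/U, transition), 44 (C/U, transition).
Of the 4 differences, 3 transitions and 1 transversion over 46 sites: P = 3/46 = 0.065217, Q = 1/46 = 0.021739.
d = −0.5·ln(0.847827) − 0.25·ln(0.956522) = −0.5·(-0.165079) − 0.25·(-0.044451) = 0.0937.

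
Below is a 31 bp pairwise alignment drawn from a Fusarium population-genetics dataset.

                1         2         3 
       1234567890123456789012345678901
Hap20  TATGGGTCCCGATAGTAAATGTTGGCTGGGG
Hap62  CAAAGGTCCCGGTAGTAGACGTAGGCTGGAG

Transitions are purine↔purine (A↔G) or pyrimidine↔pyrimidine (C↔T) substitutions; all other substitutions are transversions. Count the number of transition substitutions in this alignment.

6

Differing sites — 1:T/C (Ti); 3:T/A (Tv); 4:G/A (Ti); 12:A/G (Ti); 18:A/G (Ti); 20:T/C (Ti); 23:T/A (Tv); 30:G/A (Ti).
Of the 8 differences, 6 transitions and 2 transversions, so the answer is 6.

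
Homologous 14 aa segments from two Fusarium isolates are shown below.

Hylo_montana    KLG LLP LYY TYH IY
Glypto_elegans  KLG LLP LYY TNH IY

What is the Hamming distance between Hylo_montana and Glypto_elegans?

1

Differing sites — 11:Y/N.
That gives 1 mismatch out of 14 aligned sites, so the Hamming distance is 1.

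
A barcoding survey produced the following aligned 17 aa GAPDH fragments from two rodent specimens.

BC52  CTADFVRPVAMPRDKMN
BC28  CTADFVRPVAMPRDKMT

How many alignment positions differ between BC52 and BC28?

1

Differing sites — 17:N/T.
That gives 1 mismatch out of 17 aligned sites, so the Hamming distance is 1.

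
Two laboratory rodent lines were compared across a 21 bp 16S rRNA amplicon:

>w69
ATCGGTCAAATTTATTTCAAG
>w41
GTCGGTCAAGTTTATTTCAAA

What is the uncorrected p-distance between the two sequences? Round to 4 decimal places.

The sequences differ at positions 1 (A/G), 10 (A/G), 21 (G/A).
There are 3 differences over 21 sites, so p = 3/21 = 0.1429.

0.1429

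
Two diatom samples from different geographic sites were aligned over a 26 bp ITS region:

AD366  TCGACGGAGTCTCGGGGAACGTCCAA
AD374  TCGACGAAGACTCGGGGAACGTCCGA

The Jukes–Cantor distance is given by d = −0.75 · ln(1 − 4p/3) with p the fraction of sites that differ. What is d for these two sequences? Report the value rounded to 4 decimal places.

The sequences differ at positions 7 (G/A), 10 (T/A), 25 (A/G).
p = 3/26 = 0.115385.
d = −0.75 · ln(1 − (4/3)·0.115385) = −0.75 · ln(0.846153) = −0.75 · (-0.167055) = 0.1253.

0.1253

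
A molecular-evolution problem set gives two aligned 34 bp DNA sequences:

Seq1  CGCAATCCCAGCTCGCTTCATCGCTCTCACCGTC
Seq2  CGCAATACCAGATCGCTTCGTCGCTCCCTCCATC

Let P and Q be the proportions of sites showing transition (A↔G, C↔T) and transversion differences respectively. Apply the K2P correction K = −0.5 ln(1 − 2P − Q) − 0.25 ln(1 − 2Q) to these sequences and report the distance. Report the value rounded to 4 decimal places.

Mismatches occur at site 7 (C→A, transversion), site 12 (C→A, transversion), site 20 (A→G, transition), site 27 (T→C, transition), site 29 (A→T, transversion), site 32 (G→A, transition).
Of the 6 differences, 3 transitions and 3 transversions over 34 sites: P = 3/34 = 0.088235, Q = 3/34 = 0.088235.
d = −0.5·ln(0.735295) − 0.25·ln(0.823530) = −0.5·(-0.307483) − 0.25·(-0.194155) = 0.2023.

0.2023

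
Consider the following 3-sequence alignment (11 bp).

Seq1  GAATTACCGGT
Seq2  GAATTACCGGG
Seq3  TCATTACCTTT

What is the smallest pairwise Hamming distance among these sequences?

1

Pairwise Hamming distances:
  Seq1 vs Seq2: 1
  Seq1 vs Seq3: 4
  Seq2 vs Seq3: 5
The smallest is 1, between Seq1 and Seq2.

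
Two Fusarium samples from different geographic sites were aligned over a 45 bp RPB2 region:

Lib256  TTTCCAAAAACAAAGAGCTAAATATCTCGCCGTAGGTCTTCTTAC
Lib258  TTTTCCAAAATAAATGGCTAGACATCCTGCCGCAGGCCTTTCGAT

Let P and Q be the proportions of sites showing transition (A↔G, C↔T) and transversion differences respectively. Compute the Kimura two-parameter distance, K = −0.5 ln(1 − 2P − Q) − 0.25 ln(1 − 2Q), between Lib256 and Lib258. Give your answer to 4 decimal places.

Mismatches occur at site 4 (C/T, transition), site 6 (A/C, transversion), site 11 (C/T, transition), site 15 (G/T, transversion), site 16 (A/G, transition), site 21 (A/G, transition), site 23 (T/C, transition), site 27 (T/C, transition), site 28 (C/T, transition), site 33 (T/C, transition), site 37 (T/C, transition), site 41 (C/T, transition), site 42 (T/C, transition), site 43 (T/G, transversion), site 45 (C/T, transition).
Of the 15 differences, 12 transitions and 3 transversions over 45 sites: P = 12/45 = 0.266667, Q = 3/45 = 0.066667.
d = −0.5·ln(0.399999) − 0.25·ln(0.866666) = −0.5·(-0.916293) − 0.25·(-0.143102) = 0.4939.

0.4939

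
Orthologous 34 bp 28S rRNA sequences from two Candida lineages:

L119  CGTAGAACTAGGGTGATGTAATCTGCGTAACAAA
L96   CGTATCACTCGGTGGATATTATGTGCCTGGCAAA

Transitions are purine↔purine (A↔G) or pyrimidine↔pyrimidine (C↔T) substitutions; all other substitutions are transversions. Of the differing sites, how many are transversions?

8

The sequences differ at positions 5 (G/T, transversion), 6 (A/C, transversion), 10 (A/C, transversion), 13 (G/T, transversion), 14 (T/G, transversion), 18 (G/A, transition), 20 (A/T, transversion), 23 (C/G, transversion), 27 (G/C, transversion), 29 (A/G, transition), 30 (A/G, transition).
Of the 11 differences, 3 transitions and 8 transversions, so the answer is 8.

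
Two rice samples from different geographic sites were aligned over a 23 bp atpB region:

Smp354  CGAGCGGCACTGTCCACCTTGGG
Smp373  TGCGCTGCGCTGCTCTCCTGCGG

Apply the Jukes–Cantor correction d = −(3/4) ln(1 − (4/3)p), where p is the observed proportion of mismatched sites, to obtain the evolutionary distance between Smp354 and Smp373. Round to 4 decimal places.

0.5532

Mismatches occur at site 1 (C↔T), site 3 (A↔C), site 6 (G↔T), site 9 (A↔G), site 13 (T↔C), site 14 (C↔T), site 16 (A↔T), site 20 (T↔G), site 21 (G↔C).
p = 9/23 = 0.391304.
d = −0.75 · ln(1 − (4/3)·0.391304) = −0.75 · ln(0.478261) = −0.75 · (-0.737599) = 0.5532.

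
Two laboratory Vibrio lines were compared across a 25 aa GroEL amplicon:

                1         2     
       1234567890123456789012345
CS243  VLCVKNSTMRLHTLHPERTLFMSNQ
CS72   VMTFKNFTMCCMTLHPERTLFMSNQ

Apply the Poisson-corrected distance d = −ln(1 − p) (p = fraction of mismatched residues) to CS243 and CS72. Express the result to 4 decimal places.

0.3285

The sequences differ at positions 2 (L/M), 3 (C/T), 4 (V/F), 7 (S/F), 10 (R/C), 11 (L/C), 12 (H/M).
p = 7/25 = 0.280000.
d = −ln(1 − 0.280000) = −ln(0.720000) = 0.3285.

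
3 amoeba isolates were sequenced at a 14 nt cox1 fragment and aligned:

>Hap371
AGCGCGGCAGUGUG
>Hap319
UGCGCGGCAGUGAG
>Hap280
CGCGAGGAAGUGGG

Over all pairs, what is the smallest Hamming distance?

Pairwise Hamming distances:
  Hap371 vs Hap319: 2
  Hap371 vs Hap280: 4
  Hap319 vs Hap280: 4
The smallest is 2, between Hap371 and Hap319.

2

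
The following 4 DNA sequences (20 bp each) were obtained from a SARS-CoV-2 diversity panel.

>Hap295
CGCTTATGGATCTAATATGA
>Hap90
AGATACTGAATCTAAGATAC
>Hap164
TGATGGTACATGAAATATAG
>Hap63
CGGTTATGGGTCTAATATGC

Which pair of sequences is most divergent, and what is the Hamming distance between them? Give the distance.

11

Pairwise Hamming distances:
  Hap295 vs Hap90: 8
  Hap295 vs Hap164: 10
  Hap295 vs Hap63: 3
  Hap90 vs Hap164: 9
  Hap90 vs Hap63: 8
  Hap164 vs Hap63: 11
The largest is 11, between Hap164 and Hap63.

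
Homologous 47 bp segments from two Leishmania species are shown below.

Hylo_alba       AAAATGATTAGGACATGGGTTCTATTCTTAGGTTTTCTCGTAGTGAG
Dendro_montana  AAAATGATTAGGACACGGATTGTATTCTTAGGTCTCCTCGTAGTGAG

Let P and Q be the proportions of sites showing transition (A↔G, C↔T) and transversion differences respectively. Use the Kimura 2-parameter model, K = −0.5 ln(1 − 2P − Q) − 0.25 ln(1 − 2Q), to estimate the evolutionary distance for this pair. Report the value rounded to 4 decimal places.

0.1172

Mismatches occur at site 16 (T↔C, transition), site 19 (G↔A, transition), site 22 (C↔G, transversion), site 34 (T↔C, transition), site 36 (T↔C, transition).
Of the 5 differences, 4 transitions and 1 transversion over 47 sites: P = 4/47 = 0.085106, Q = 1/47 = 0.021277.
d = −0.5·ln(0.808511) − 0.25·ln(0.957446) = −0.5·(-0.212561) − 0.25·(-0.043486) = 0.1172.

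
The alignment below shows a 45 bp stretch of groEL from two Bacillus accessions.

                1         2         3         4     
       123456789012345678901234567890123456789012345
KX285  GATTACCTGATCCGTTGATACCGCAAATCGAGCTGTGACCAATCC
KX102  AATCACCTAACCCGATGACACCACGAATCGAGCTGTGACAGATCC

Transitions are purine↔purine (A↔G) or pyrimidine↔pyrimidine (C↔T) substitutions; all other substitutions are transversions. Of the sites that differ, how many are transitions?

8

Differing sites — 1:G/A (Ti); 4:T/C (Ti); 9:G/A (Ti); 11:T/C (Ti); 15:T/A (Tv); 19:T/C (Ti); 23:G/A (Ti); 25:A/G (Ti); 40:C/A (Tv); 41:A/G (Ti).
Of the 10 differences, 8 transitions and 2 transversions, so the answer is 8.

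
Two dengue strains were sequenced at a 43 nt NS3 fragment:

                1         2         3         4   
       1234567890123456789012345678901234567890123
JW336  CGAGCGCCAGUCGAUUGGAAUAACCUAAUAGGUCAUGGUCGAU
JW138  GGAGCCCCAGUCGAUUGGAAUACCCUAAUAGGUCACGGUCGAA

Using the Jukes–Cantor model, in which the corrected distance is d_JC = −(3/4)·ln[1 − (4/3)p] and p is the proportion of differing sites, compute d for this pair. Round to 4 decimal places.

0.1263

The sequences differ at positions 1 (C/G), 6 (G/C), 23 (A/C), 36 (U/C), 43 (U/A).
p = 5/43 = 0.116279.
d = −0.75 · ln(1 − (4/3)·0.116279) = −0.75 · ln(0.844961) = −0.75 · (-0.168465) = 0.1263.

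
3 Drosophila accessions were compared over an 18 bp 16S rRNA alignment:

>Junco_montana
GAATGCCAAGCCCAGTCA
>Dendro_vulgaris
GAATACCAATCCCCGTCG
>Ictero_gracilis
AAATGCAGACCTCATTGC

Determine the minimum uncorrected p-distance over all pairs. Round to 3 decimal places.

0.222

Pairwise Hamming distances:
  Junco_montana vs Dendro_vulgaris: 4
  Junco_montana vs Ictero_gracilis: 8
  Dendro_vulgaris vs Ictero_gracilis: 10
The smallest is 4 mismatches, between Junco_montana and Dendro_vulgaris; p = 4/18 = 0.222.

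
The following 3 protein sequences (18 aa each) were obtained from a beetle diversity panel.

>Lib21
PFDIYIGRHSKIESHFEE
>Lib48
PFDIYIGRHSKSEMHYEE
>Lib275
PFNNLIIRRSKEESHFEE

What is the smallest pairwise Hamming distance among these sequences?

Pairwise Hamming distances:
  Lib21 vs Lib48: 3
  Lib21 vs Lib275: 6
  Lib48 vs Lib275: 8
The smallest is 3, between Lib21 and Lib48.

3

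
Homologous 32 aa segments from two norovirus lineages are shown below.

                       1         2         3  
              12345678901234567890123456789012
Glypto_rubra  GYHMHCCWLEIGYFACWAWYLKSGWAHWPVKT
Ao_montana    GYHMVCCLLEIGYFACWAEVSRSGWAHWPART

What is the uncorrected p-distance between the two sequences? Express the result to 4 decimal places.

Differing sites — 5:H/V; 8:W/L; 19:W/E; 20:Y/V; 21:L/S; 22:K/R; 30:V/A; 31:K/R.
There are 8 differences over 32 sites, so p = 8/32 = 0.2500.

0.2500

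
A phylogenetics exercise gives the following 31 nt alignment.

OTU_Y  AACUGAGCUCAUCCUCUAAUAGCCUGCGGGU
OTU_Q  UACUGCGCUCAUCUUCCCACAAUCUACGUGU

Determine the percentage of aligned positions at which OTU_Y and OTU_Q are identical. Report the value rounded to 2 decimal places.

Mismatches occur at site 1 (A→U), site 6 (A→C), site 14 (C→U), site 17 (U→C), site 18 (A→C), site 20 (U→C), site 22 (G→A), site 23 (C→U), site 26 (G→A), site 29 (G→U).
21 of the 31 sites match, so the percent identity is 21/31 × 100 = 67.74%.

67.74%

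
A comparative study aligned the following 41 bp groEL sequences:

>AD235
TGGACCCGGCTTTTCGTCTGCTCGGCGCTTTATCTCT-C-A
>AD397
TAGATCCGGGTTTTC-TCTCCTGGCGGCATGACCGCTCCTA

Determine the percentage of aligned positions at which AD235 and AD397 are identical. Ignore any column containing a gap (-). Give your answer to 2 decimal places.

Excluding the 3 gap columns leaves 38 comparable sites.
Mismatches occur at site 2 (G→A), site 5 (C→T), site 10 (C→G), site 20 (G→C), site 23 (C→G), site 25 (G→C), site 26 (C→G), site 29 (T→A), site 31 (T→G), site 33 (T→C), site 35 (T→G).
27 of the 38 comparable sites match, so the percent identity is 27/38 × 100 = 71.05%.

71.05%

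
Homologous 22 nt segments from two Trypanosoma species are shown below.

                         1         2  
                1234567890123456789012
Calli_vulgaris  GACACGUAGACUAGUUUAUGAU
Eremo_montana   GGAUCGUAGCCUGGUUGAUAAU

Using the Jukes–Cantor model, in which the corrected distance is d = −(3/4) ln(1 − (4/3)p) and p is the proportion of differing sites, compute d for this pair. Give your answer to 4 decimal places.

0.4141

The sequences differ at positions 2 (A/G), 3 (C/A), 4 (A/U), 10 (A/C), 13 (A/G), 17 (U/G), 20 (G/A).
p = 7/22 = 0.318182.
d = −0.75 · ln(1 − (4/3)·0.318182) = −0.75 · ln(0.575757) = −0.75 · (-0.552070) = 0.4141.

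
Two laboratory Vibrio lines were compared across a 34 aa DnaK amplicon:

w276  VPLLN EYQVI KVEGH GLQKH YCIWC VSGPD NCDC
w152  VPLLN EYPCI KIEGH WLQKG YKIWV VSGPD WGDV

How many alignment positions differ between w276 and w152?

10

Mismatches occur at site 8 (Q/P), site 9 (V/C), site 12 (V/I), site 16 (G/W), site 20 (H/G), site 22 (C/K), site 25 (C/V), site 31 (N/W), site 32 (C/G), site 34 (C/V).
That gives 10 mismatches out of 34 aligned sites, so the Hamming distance is 10.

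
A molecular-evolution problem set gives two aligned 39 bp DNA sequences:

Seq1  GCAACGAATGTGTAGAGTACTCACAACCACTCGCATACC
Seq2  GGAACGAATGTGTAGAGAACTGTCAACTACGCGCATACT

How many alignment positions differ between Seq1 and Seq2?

The sequences differ at positions 2 (C/G), 18 (T/A), 22 (C/G), 23 (A/T), 28 (C/T), 31 (T/G), 39 (C/T).
That gives 7 mismatches out of 39 aligned sites, so the Hamming distance is 7.

7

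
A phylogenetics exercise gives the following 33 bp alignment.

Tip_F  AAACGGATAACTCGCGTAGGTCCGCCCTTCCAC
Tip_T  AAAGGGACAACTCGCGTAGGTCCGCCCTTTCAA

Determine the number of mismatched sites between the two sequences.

Differing sites — 4:C/G; 8:T/C; 30:C/T; 33:C/A.
That gives 4 mismatches out of 33 aligned sites, so the Hamming distance is 4.

4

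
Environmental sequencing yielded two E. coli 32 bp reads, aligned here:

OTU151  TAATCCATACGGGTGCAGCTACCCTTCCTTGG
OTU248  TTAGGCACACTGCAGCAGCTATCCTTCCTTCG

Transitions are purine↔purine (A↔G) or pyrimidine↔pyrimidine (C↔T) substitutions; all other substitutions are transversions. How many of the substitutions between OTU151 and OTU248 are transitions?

2

The sequences differ at positions 2 (A/T, transversion), 4 (T/G, transversion), 5 (C/G, transversion), 8 (T/C, transition), 11 (G/T, transversion), 13 (G/C, transversion), 14 (T/A, transversion), 22 (C/T, transition), 31 (G/C, transversion).
Of the 9 differences, 2 transitions and 7 transversions, so the answer is 2.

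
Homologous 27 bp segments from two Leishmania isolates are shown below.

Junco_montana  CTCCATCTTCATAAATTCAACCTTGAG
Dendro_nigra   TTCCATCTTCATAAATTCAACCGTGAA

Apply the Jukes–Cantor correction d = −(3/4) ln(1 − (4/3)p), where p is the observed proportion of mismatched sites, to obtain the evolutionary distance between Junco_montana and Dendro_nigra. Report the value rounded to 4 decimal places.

0.1203

Differing sites — 1:C/T; 23:T/G; 27:G/A.
p = 3/27 = 0.111111.
d = −0.75 · ln(1 − (4/3)·0.111111) = −0.75 · ln(0.851852) = −0.75 · (-0.160342) = 0.1203.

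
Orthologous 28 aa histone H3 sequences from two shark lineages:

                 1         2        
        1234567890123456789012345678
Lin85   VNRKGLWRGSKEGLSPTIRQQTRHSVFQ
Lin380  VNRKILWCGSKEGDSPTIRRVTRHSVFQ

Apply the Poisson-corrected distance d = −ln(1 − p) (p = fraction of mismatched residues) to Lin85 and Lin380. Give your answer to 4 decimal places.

0.1967

Differing sites — 5:G/I; 8:R/C; 14:L/D; 20:Q/R; 21:Q/V.
p = 5/28 = 0.178571.
d = −ln(1 − 0.178571) = −ln(0.821429) = 0.1967.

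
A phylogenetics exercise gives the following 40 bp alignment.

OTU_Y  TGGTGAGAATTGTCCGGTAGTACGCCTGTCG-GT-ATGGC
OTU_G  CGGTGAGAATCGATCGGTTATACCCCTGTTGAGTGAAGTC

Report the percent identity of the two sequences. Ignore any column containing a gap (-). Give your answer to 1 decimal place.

Excluding the 2 gap columns leaves 38 comparable sites.
The sequences differ at positions 1 (T/C), 11 (T/C), 13 (T/A), 14 (C/T), 19 (A/T), 20 (G/A), 24 (G/C), 30 (C/T), 37 (T/A), 39 (G/T).
28 of the 38 comparable sites match, so the percent identity is 28/38 × 100 = 73.7%.

73.7%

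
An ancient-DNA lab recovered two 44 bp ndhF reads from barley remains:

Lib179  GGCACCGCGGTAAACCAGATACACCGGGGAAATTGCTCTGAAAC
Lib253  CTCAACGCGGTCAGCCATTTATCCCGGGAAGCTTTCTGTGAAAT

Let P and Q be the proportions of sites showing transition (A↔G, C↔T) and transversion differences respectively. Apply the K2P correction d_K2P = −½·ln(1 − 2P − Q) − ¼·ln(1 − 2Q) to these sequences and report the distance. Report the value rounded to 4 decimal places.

0.4546

The sequences differ at positions 1 (G/C, transversion), 2 (G/T, transversion), 5 (C/A, transversion), 12 (A/C, transversion), 14 (A/G, transition), 18 (G/T, transversion), 19 (A/T, transversion), 22 (C/T, transition), 23 (A/C, transversion), 29 (G/A, transition), 31 (A/G, transition), 32 (A/C, transversion), 35 (G/T, transversion), 38 (C/G, transversion), 44 (C/T, transition).
Of the 15 differences, 5 transitions and 10 transversions over 44 sites: P = 5/44 = 0.113636, Q = 10/44 = 0.227273.
d = −0.5·ln(0.545455) − 0.25·ln(0.545454) = −0.5·(-0.606135) − 0.25·(-0.606137) = 0.4546.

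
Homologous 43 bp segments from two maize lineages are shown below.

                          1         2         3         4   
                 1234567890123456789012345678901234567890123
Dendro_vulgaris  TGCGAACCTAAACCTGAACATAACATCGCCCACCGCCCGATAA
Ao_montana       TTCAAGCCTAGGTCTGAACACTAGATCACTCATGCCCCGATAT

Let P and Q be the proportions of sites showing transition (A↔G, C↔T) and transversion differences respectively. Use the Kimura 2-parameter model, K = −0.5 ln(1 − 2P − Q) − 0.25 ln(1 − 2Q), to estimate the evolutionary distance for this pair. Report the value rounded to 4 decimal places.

0.4902

Mismatches occur at site 2 (G→T, transversion), site 4 (G→A, transition), site 6 (A→G, transition), site 11 (A→G, transition), site 12 (A→G, transition), site 13 (C→T, transition), site 21 (T→C, transition), site 22 (A→T, transversion), site 24 (C→G, transversion), site 28 (G→A, transition), site 30 (C→T, transition), site 33 (C→T, transition), site 34 (C→G, transversion), site 35 (G→C, transversion), site 43 (A→T, transversion).
Of the 15 differences, 9 transitions and 6 transversions over 43 sites: P = 9/43 = 0.209302, Q = 6/43 = 0.139535.
d = −0.5·ln(0.441861) − 0.25·ln(0.720930) = −0.5·(-0.816760) − 0.25·(-0.327213) = 0.4902.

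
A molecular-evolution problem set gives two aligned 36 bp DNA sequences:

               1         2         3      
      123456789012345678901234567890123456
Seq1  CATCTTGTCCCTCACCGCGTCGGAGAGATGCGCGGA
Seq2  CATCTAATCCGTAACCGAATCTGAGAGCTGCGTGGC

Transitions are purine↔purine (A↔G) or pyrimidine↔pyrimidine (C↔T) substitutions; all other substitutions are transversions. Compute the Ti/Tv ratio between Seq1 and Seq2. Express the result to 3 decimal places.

The sequences differ at positions 6 (T/A, transversion), 7 (G/A, transition), 11 (C/G, transversion), 13 (C/A, transversion), 18 (C/A, transversion), 19 (G/A, transition), 22 (G/T, transversion), 28 (A/C, transversion), 33 (C/T, transition), 36 (A/C, transversion).
Of the 10 differences, 3 transitions and 7 transversions, so Ti/Tv = 3/7 = 0.429.

0.429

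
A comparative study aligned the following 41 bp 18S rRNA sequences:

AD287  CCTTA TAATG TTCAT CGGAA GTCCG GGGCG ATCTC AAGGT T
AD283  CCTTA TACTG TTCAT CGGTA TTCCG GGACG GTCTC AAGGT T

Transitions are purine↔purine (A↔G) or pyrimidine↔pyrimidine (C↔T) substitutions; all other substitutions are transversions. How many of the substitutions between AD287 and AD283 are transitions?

Mismatches occur at site 8 (A/C, transversion), site 19 (A/T, transversion), site 21 (G/T, transversion), site 28 (G/A, transition), site 31 (A/G, transition).
Of the 5 differences, 2 transitions and 3 transversions, so the answer is 2.

2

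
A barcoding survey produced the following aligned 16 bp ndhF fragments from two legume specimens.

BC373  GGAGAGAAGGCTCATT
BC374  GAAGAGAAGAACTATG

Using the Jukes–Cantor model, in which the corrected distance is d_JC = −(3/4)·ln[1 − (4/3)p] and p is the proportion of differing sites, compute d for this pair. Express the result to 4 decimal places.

0.5199

Mismatches occur at site 2 (G→A), site 10 (G→A), site 11 (C→A), site 12 (T→C), site 13 (C→T), site 16 (T→G).
p = 6/16 = 0.375000.
d = −0.75 · ln(1 − (4/3)·0.375000) = −0.75 · ln(0.500000) = −0.75 · (-0.693147) = 0.5199.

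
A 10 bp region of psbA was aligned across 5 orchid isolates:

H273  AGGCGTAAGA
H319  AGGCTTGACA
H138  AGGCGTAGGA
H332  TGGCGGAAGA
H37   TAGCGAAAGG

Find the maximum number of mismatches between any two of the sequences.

7

Pairwise Hamming distances:
  H273 vs H319: 3
  H273 vs H138: 1
  H273 vs H332: 2
  H273 vs H37: 4
  H319 vs H138: 4
  H319 vs H332: 5
  H319 vs H37: 7
  H138 vs H332: 3
  H138 vs H37: 5
  H332 vs H37: 3
The largest is 7, between H319 and H37.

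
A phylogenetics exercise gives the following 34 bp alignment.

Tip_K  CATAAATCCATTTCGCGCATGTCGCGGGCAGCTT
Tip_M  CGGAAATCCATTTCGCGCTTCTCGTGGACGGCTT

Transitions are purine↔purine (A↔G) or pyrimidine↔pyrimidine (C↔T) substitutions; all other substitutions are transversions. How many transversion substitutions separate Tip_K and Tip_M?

3

Mismatches occur at site 2 (A/G, transition), site 3 (T/G, transversion), site 19 (A/T, transversion), site 21 (G/C, transversion), site 25 (C/T, transition), site 28 (G/A, transition), site 30 (A/G, transition).
Of the 7 differences, 4 transitions and 3 transversions, so the answer is 3.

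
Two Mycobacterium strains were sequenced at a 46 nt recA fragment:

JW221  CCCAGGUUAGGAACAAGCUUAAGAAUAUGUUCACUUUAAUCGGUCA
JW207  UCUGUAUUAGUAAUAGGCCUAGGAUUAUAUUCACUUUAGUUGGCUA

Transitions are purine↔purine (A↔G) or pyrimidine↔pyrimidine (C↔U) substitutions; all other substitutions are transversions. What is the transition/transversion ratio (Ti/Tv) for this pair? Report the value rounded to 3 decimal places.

4.333

Differing sites — 1:C/U (Ti); 3:C/U (Ti); 4:A/G (Ti); 5:G/U (Tv); 6:G/A (Ti); 11:G/U (Tv); 14:C/U (Ti); 16:A/G (Ti); 19:U/C (Ti); 22:A/G (Ti); 25:A/U (Tv); 29:G/A (Ti); 39:A/G (Ti); 41:C/U (Ti); 44:U/C (Ti); 45:C/U (Ti).
Of the 16 differences, 13 transitions and 3 transversions, so Ti/Tv = 13/3 = 4.333.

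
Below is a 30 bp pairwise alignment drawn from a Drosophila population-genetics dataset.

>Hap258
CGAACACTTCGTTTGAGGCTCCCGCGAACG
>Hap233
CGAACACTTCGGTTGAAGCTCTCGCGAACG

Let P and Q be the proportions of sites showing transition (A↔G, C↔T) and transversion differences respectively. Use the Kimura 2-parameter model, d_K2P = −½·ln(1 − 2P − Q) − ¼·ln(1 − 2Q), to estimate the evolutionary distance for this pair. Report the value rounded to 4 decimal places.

0.1084

Differing sites — 12:T/G (Tv); 17:G/A (Ti); 22:C/T (Ti).
Of the 3 differences, 2 transitions and 1 transversion over 30 sites: P = 2/30 = 0.066667, Q = 1/30 = 0.033333.
d = −0.5·ln(0.833333) − 0.25·ln(0.933334) = −0.5·(-0.182322) − 0.25·(-0.068992) = 0.1084.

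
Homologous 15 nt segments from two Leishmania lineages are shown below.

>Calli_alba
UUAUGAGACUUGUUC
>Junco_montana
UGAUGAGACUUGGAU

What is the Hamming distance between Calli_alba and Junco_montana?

The sequences differ at positions 2 (U/G), 13 (U/G), 14 (U/A), 15 (C/U).
That gives 4 mismatches out of 15 aligned sites, so the Hamming distance is 4.

4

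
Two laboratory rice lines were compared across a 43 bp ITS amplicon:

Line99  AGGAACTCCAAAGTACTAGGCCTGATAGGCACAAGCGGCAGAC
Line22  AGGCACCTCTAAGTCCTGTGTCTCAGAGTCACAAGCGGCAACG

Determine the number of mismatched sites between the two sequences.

14

The sequences differ at positions 4 (A/C), 7 (T/C), 8 (C/T), 10 (A/T), 15 (A/C), 18 (A/G), 19 (G/T), 21 (C/T), 24 (G/C), 26 (T/G), 29 (G/T), 41 (G/A), 42 (A/C), 43 (C/G).
That gives 14 mismatches out of 43 aligned sites, so the Hamming distance is 14.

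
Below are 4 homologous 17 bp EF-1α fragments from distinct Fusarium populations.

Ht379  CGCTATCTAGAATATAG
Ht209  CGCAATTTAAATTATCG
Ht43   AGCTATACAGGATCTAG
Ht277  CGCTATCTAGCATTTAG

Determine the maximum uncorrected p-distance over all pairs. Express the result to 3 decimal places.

Pairwise Hamming distances:
  Ht379 vs Ht209: 5
  Ht379 vs Ht43: 5
  Ht379 vs Ht277: 2
  Ht209 vs Ht43: 9
  Ht209 vs Ht277: 7
  Ht43 vs Ht277: 5
The largest is 9 mismatches, between Ht209 and Ht43; p = 9/17 = 0.529.

0.529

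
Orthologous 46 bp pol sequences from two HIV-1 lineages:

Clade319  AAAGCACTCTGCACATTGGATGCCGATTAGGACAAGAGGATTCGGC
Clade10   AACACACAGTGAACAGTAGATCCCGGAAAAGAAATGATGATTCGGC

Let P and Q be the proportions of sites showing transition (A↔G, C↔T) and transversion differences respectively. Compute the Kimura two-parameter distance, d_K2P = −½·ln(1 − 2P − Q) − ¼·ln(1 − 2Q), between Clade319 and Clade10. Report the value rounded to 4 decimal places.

Mismatches occur at site 3 (A↔C, transversion), site 4 (G↔A, transition), site 8 (T↔A, transversion), site 9 (C↔G, transversion), site 12 (C↔A, transversion), site 16 (T↔G, transversion), site 18 (G↔A, transition), site 22 (G↔C, transversion), site 26 (A↔G, transition), site 27 (T↔A, transversion), site 28 (T↔A, transversion), site 30 (G↔A, transition), site 33 (C↔A, transversion), site 35 (A↔T, transversion), site 38 (G↔T, transversion).
Of the 15 differences, 4 transitions and 11 transversions over 46 sites: P = 4/46 = 0.086957, Q = 11/46 = 0.239130.
d = −0.5·ln(0.586956) − 0.25·ln(0.521740) = −0.5·(-0.532805) − 0.25·(-0.650586) = 0.4290.

0.4290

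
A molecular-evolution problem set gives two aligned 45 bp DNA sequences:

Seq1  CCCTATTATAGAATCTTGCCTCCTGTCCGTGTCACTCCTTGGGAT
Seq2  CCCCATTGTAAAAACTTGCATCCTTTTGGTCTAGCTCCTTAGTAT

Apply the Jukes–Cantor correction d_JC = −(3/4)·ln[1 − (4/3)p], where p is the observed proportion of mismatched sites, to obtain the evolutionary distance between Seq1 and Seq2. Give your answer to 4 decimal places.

The sequences differ at positions 4 (T/C), 8 (A/G), 11 (G/A), 14 (T/A), 20 (C/A), 25 (G/T), 27 (C/T), 28 (C/G), 31 (G/C), 33 (C/A), 34 (A/G), 41 (G/A), 43 (G/T).
p = 13/45 = 0.288889.
d = −0.75 · ln(1 − (4/3)·0.288889) = −0.75 · ln(0.614815) = −0.75 · (-0.486434) = 0.3648.

0.3648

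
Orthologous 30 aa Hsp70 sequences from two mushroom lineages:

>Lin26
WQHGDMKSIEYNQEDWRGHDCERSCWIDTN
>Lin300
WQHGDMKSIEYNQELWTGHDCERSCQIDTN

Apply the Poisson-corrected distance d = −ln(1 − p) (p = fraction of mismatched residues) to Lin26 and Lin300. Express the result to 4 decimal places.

Mismatches occur at site 15 (D↔L), site 17 (R↔T), site 26 (W↔Q).
p = 3/30 = 0.100000.
d = −ln(1 − 0.100000) = −ln(0.900000) = 0.1054.

0.1054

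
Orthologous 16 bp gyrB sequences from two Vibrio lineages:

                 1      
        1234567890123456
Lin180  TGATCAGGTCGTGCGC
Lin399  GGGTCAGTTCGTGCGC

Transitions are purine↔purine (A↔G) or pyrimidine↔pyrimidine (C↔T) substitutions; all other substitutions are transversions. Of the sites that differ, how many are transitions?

Mismatches occur at site 1 (T/G, transversion), site 3 (A/G, transition), site 8 (G/T, transversion).
Of the 3 differences, 1 transition and 2 transversions, so the answer is 1.

1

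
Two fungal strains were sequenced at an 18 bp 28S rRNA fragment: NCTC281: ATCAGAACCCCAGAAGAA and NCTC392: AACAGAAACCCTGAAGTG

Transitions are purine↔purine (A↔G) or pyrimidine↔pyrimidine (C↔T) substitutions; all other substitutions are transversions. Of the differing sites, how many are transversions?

Differing sites — 2:T/A (Tv); 8:C/A (Tv); 12:A/T (Tv); 17:A/T (Tv); 18:A/G (Ti).
Of the 5 differences, 1 transition and 4 transversions, so the answer is 4.

4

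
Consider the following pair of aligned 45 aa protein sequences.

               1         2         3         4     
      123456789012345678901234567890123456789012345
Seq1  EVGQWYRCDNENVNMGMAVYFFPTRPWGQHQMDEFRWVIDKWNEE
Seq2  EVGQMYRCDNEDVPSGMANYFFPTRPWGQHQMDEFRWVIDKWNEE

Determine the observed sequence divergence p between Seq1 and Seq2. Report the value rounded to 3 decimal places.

0.111

Mismatches occur at site 5 (W↔M), site 12 (N↔D), site 14 (N↔P), site 15 (M↔S), site 19 (V↔N).
There are 5 differences over 45 sites, so p = 5/45 = 0.111.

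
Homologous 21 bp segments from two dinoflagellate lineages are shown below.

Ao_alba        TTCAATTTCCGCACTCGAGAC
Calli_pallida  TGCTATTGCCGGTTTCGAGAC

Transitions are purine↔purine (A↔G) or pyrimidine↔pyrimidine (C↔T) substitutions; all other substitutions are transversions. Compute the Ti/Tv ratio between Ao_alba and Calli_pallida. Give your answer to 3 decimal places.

0.200

The sequences differ at positions 2 (T/G, transversion), 4 (A/T, transversion), 8 (T/G, transversion), 12 (C/G, transversion), 13 (A/T, transversion), 14 (C/T, transition).
Of the 6 differences, 1 transition and 5 transversions, so Ti/Tv = 1/5 = 0.200.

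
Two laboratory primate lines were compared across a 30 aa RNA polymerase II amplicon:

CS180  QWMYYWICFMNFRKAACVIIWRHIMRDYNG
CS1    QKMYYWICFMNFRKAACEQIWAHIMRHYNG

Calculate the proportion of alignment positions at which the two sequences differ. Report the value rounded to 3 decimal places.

The sequences differ at positions 2 (W/K), 18 (V/E), 19 (I/Q), 22 (R/A), 27 (D/H).
There are 5 differences over 30 sites, so p = 5/30 = 0.167.

0.167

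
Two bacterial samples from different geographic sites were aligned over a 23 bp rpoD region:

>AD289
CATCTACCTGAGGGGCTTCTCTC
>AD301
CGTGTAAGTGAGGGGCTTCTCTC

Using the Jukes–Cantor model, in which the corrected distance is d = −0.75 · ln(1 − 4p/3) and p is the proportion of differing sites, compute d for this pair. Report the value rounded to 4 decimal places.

0.1979

Mismatches occur at site 2 (A↔G), site 4 (C↔G), site 7 (C↔A), site 8 (C↔G).
p = 4/23 = 0.173913.
d = −0.75 · ln(1 − (4/3)·0.173913) = −0.75 · ln(0.768116) = −0.75 · (-0.263815) = 0.1979.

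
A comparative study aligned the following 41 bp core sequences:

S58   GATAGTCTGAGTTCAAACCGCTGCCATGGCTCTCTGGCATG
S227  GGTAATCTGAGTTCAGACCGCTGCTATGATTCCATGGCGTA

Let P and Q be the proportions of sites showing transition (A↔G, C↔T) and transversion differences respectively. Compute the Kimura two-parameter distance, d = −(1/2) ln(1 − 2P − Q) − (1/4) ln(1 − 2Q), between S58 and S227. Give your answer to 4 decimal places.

Differing sites — 2:A/G (Ti); 5:G/A (Ti); 16:A/G (Ti); 25:C/T (Ti); 29:G/A (Ti); 30:C/T (Ti); 33:T/C (Ti); 34:C/A (Tv); 39:A/G (Ti); 41:G/A (Ti).
Of the 10 differences, 9 transitions and 1 transversion over 41 sites: P = 9/41 = 0.219512, Q = 1/41 = 0.024390.
d = −0.5·ln(0.536586) − 0.25·ln(0.951220) = −0.5·(-0.622528) − 0.25·(-0.050010) = 0.3238.

0.3238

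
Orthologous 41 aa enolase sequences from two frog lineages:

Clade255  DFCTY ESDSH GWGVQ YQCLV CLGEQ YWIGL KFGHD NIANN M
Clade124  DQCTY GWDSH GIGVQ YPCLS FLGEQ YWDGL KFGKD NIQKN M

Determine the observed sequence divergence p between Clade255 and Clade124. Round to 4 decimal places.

0.2683

Differing sites — 2:F/Q; 6:E/G; 7:S/W; 12:W/I; 17:Q/P; 20:V/S; 21:C/F; 28:I/D; 34:H/K; 38:A/Q; 39:N/K.
There are 11 differences over 41 sites, so p = 11/41 = 0.2683.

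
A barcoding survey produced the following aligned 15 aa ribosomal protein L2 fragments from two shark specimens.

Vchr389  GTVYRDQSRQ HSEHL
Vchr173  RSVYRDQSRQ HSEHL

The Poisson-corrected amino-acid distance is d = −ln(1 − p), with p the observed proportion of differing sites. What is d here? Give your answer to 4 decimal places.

Mismatches occur at site 1 (G↔R), site 2 (T↔S).
p = 2/15 = 0.133333.
d = −ln(1 − 0.133333) = −ln(0.866667) = 0.1431.

0.1431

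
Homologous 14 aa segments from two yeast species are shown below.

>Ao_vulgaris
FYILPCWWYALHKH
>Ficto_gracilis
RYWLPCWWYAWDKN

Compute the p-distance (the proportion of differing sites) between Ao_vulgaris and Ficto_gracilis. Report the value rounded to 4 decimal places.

Differing sites — 1:F/R; 3:I/W; 11:L/W; 12:H/D; 14:H/N.
There are 5 differences over 14 sites, so p = 5/14 = 0.3571.

0.3571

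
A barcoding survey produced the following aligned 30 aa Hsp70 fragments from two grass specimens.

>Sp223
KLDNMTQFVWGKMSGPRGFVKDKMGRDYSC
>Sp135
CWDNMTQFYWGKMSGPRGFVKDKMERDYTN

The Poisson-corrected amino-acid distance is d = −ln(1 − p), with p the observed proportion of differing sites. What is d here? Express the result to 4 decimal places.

0.2231

The sequences differ at positions 1 (K/C), 2 (L/W), 9 (V/Y), 25 (G/E), 29 (S/T), 30 (C/N).
p = 6/30 = 0.200000.
d = −ln(1 − 0.200000) = −ln(0.800000) = 0.2231.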